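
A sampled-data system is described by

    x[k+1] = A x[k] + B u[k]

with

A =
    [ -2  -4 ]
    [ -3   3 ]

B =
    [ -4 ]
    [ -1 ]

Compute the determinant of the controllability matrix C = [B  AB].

AB = [[12], [9]]
Controllability matrix C = [B  AB] = [[-4, 12], [-1, 9]]
det(C) = (-4)·9 - 12·(-1) = -36 - (-12) = -24
Since det(C) ≠ 0, rank(C) = 2 and the system is completely controllable.

-24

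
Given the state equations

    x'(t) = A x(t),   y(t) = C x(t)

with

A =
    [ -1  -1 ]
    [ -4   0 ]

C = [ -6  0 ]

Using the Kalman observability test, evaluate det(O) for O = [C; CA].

CA = [[6, 6]]
Observability matrix O = [C; CA] = [[-6, 0], [6, 6]]
det(O) = (-6)·6 - 0·6 = -36 - 0 = -36
Since det(O) ≠ 0, rank(O) = 2 and the system is completely observable.

-36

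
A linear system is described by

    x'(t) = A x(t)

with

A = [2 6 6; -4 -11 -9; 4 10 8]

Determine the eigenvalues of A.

-2, -1, 2

det(sI - A) = s^3 - (tr A)s^2 + (M11 + M22 + M33)s - det A, where Mii is the 2×2 principal minor of A obtained by deleting row i and column i.
tr A = 2 + (-11) + 8 = -1; M11 = (-11)·8 - (-9)·10 = -88 - (-90) = 2; M22 = 2·8 - 6·4 = 16 - 24 = -8; M33 = 2·(-11) - 6·(-4) = -22 - (-24) = 2; sum of minors = -4.
det A = 2·((-11)·8 - (-9)·10) - 6·((-4)·8 - (-9)·4) + 6·((-4)·10 - (-11)·4) = 2·2 - 6·4 + 6·4 = 4.
So p(s) = det(sI - A) = s^3 + s^2 - 4s - 4.
Rational-root test: any integer root divides -4. Testing small divisors, s = -1 works: p(-1) = -1 + 1 + 4 + (-4) = 0, so (s + 1) is a factor.
Dividing, p(s) = (s + 1)(s^2 - 4).
Factor s^2 - 4: two numbers with sum 0 and product -4 are 2 and -2, so s^2 - 4 = (s - 2)(s + 2).
Hence p(s) = (s - 2) (s + 1) (s + 2), with roots -2, -1, 2.
At least one eigenvalue has non-negative real part, so the system is not asymptotically stable.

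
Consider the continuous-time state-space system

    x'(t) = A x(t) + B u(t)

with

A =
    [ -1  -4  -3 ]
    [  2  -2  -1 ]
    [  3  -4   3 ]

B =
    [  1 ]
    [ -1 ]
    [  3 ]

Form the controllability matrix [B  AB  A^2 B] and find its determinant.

AB = [[-6], [1], [16]]
A^2B = [[-46], [-30], [26]]
Controllability matrix C = [B  AB  A^2B] = [[1, -6, -46], [-1, 1, -30], [3, 16, 26]]
Expanding along the first row, det(C) = 1·(1·26 - (-30)·16) - (-6)·((-1)·26 - (-30)·3) + (-46)·((-1)·16 - 1·3) = 1·506 - (-6)·64 + (-46)·(-19) = 1764
Since det(C) ≠ 0, rank(C) = 3 and the system is completely controllable.

1764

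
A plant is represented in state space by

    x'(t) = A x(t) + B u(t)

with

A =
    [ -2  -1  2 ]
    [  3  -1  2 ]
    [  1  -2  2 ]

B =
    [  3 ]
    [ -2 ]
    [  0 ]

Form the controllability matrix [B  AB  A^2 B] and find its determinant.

-265

AB = [[-4], [11], [7]]
A^2B = [[11], [-9], [-12]]
Controllability matrix C = [B  AB  A^2B] = [[3, -4, 11], [-2, 11, -9], [0, 7, -12]]
Expanding along the first row, det(C) = 3·(11·(-12) - (-9)·7) - (-4)·((-2)·(-12) - (-9)·0) + 11·((-2)·7 - 11·0) = 3·(-69) - (-4)·24 + 11·(-14) = -265
Since det(C) ≠ 0, rank(C) = 3 and the system is completely controllable.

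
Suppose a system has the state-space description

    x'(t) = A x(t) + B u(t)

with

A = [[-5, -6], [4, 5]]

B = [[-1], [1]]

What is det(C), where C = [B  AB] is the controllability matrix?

0

AB = [[-1], [1]]
Controllability matrix C = [B  AB] = [[-1, -1], [1, 1]]
det(C) = (-1)·1 - (-1)·1 = -1 - (-1) = 0
Since det(C) = 0, rank(C) < 2 and the system is not completely controllable.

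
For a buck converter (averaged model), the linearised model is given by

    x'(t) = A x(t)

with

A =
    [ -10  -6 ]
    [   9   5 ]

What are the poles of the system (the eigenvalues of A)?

-4, -1

det(sI - A) = s^2 - (tr A)s + det A, with tr A = (-10) + 5 = -5 and det A = (-10)·5 - (-6)·9 = -50 - (-54) = 4.
So p(s) = det(sI - A) = s^2 + 5s + 4.
Factor s^2 + 5s + 4: two numbers with sum -5 and product 4 are -1 and -4, so s^2 + 5s + 4 = (s + 1)(s + 4).
Hence p(s) = (s + 1) (s + 4), with roots -4, -1.
All eigenvalues have negative real part, so the system is asymptotically stable.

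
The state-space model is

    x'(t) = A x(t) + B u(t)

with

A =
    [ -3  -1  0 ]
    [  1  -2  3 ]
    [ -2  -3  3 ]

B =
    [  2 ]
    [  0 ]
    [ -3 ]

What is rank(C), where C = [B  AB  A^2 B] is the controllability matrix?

AB = [[-6], [-7], [-13]]
A^2B = [[25], [-31], [-6]]
Controllability matrix C = [B  AB  A^2B] = [[2, -6, 25], [0, -7, -31], [-3, -13, -6]]
det(C) = 2·((-7)·(-6) - (-31)·(-13)) - (-6)·(0·(-6) - (-31)·(-3)) + 25·(0·(-13) - (-7)·(-3)) = 2·(-361) - (-6)·(-93) + 25·(-21) = -1805 ≠ 0, so rank(C) = 3.
rank(C) = 3 = n, so the pair (A, B) is completely controllable.

3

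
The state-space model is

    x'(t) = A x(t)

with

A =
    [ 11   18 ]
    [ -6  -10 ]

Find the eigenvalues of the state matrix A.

det(sI - A) = s^2 - (tr A)s + det A, with tr A = 11 + (-10) = 1 and det A = 11·(-10) - 18·(-6) = -110 - (-108) = -2.
So p(s) = det(sI - A) = s^2 - s - 2.
Factor s^2 - s - 2: two numbers with sum 1 and product -2 are 2 and -1, so s^2 - s - 2 = (s - 2)(s + 1).
Hence p(s) = (s - 2) (s + 1), with roots -1, 2.
At least one eigenvalue has non-negative real part, so the system is not asymptotically stable.

-1, 2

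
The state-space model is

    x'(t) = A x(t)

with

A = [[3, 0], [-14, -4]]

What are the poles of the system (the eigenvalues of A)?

-4, 3

det(sI - A) = s^2 - (tr A)s + det A, with tr A = 3 + (-4) = -1 and det A = 3·(-4) - 0·(-14) = -12 - 0 = -12.
So p(s) = det(sI - A) = s^2 + s - 12.
Factor s^2 + s - 12: two numbers with sum -1 and product -12 are 3 and -4, so s^2 + s - 12 = (s - 3)(s + 4).
Hence p(s) = (s - 3) (s + 4), with roots -4, 3.
At least one eigenvalue has non-negative real part, so the system is not asymptotically stable.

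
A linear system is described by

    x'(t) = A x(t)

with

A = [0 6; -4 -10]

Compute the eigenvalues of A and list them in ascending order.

-6, -4

det(sI - A) = s^2 - (tr A)s + det A, with tr A = 0 + (-10) = -10 and det A = 0·(-10) - 6·(-4) = 0 - (-24) = 24.
So p(s) = det(sI - A) = s^2 + 10s + 24.
Factor s^2 + 10s + 24: two numbers with sum -10 and product 24 are -4 and -6, so s^2 + 10s + 24 = (s + 4)(s + 6).
Hence p(s) = (s + 4) (s + 6), with roots -6, -4.
All eigenvalues have negative real part, so the system is asymptotically stable.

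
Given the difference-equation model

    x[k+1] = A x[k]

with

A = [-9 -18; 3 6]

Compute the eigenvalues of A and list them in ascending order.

det(zI - A) = z^2 - (tr A)z + det A, with tr A = (-9) + 6 = -3 and det A = (-9)·6 - (-18)·3 = -54 - (-54) = 0.
So p(z) = det(zI - A) = z^2 + 3z.
Factor z^2 + 3z: two numbers with sum -3 and product 0 are 0 and -3, so z^2 + 3z = z(z + 3).
Hence p(z) = z (z + 3), with roots -3, 0.

-3, 0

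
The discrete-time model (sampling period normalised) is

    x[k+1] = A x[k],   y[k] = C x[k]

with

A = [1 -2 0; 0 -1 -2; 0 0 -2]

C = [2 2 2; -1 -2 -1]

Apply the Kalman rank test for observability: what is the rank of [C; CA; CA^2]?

CA = [[2, -6, -8], [-1, 4, 6]]
CA^2 = [[2, 2, 28], [-1, -2, -20]]
Observability matrix O = [C; CA; CA^2] = [[2, 2, 2], [-1, -2, -1], [2, -6, -8], [-1, 4, 6], [2, 2, 28], [-1, -2, -20]]
Take the 3×3 submatrix of O formed by rows 1, 2, 3: [[2, 2, 2], [-1, -2, -1], [2, -6, -8]]. Its determinant is 2·((-2)·(-8) - (-1)·(-6)) - 2·((-1)·(-8) - (-1)·2) + 2·((-1)·(-6) - (-2)·2) = 2·10 - 2·10 + 2·10 = 20 ≠ 0.
So rank(O) ≥ 3; since O has 3 columns, rank(O) = 3.
rank(O) = 3 = n, so the pair (A, C) is completely observable.

3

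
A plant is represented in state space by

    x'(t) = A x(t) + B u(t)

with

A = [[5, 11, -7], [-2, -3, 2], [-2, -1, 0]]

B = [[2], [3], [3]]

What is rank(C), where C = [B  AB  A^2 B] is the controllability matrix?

AB = [[22], [-7], [-7]]
A^2B = [[82], [-37], [-37]]
Controllability matrix C = [B  AB  A^2B] = [[2, 22, 82], [3, -7, -37], [3, -7, -37]]
The rows r1, r2, r3 of C are linearly dependent: -r2 + r3 = 0 (check each entry), so rank(C) ≤ 2.
The 2×2 minor from rows 1, 2, columns 1, 2 is 2·(-7) - 22·3 = -14 - 66 = -80 ≠ 0, so rank(C) = 2.
rank(C) = 2 < n = 3, so the pair (A, B) is not completely controllable.

2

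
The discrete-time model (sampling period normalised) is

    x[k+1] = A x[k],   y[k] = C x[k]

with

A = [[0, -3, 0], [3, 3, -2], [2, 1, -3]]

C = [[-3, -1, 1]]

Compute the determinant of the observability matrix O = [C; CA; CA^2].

36

CA = [[-1, 7, -1]]
CA^2 = [[19, 23, -11]]
Observability matrix O = [C; CA; CA^2] = [[-3, -1, 1], [-1, 7, -1], [19, 23, -11]]
Expanding along the first row, det(O) = (-3)·(7·(-11) - (-1)·23) - (-1)·((-1)·(-11) - (-1)·19) + 1·((-1)·23 - 7·19) = (-3)·(-54) - (-1)·30 + 1·(-156) = 36
Since det(O) ≠ 0, rank(O) = 3 and the system is completely observable.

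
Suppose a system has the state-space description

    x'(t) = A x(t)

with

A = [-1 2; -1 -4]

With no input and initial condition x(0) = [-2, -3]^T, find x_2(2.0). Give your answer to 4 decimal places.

0.0717

det(sI - A) = s^2 - (tr A)s + det A, with tr A = (-1) + (-4) = -5 and det A = (-1)·(-4) - 2·(-1) = 4 - (-2) = 6.
So p(s) = det(sI - A) = s^2 + 5s + 6.
Factor s^2 + 5s + 6: two numbers with sum -5 and product 6 are -2 and -3, so s^2 + 5s + 6 = (s + 2)(s + 3).
Hence p(s) = (s + 2) (s + 3), with roots -3, -2.
The eigenvalues -3, -2 are distinct and real, so A is diagonalisable and x(t) = e^{At} x(0) = V diag(e^{λ_i t}) V^{-1} x(0), where the columns of V are the eigenvectors.
λ = -3: A - (-3)I = [[2, 2], [-1, -1]]. Row 1 gives 2·v1 + 2·v2 = 0, so take v_1 = [-1, 1]^T.
λ = -2: A - (-2)I = [[1, 2], [-1, -2]]. Row 1 gives 1·v1 + 2·v2 = 0, so take v_2 = [-2, 1]^T.
V = [v_1 v_2] = [[-1, -2], [1, 1]] has det V = 1, so V^{-1} = adj(V)/det V = [[1, 2], [-1, -1]].
Modal coordinates z(0) = V^{-1} x(0): 1·(-2) + 2·(-3) = -8; (-1)·(-2) + (-1)·(-3) = 5; so z(0) = [-8, 5]^T.
x_2(t) = Σ_i (v_i)_2 · z_i(0) · e^{λ_i t} (row 2 of V times the modal terms).
x_2(2.0) = 1·(-8)·e^{-3·2.0} + 1·5·e^{-2·2.0} = (-8)·0.002479 + 5·0.018316 = 0.0717.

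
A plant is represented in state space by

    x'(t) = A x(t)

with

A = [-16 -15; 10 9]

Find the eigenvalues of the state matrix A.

det(sI - A) = s^2 - (tr A)s + det A, with tr A = (-16) + 9 = -7 and det A = (-16)·9 - (-15)·10 = -144 - (-150) = 6.
So p(s) = det(sI - A) = s^2 + 7s + 6.
Factor s^2 + 7s + 6: two numbers with sum -7 and product 6 are -1 and -6, so s^2 + 7s + 6 = (s + 1)(s + 6).
Hence p(s) = (s + 1) (s + 6), with roots -6, -1.
All eigenvalues have negative real part, so the system is asymptotically stable.

-6, -1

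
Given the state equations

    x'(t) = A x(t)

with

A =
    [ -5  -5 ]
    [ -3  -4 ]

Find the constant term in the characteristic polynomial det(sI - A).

5

For a 2×2 matrix, det(sI - A) = s^2 - (tr A)s + det A.
tr A = -9, det A = 5.
So p(s) = s^2 + 9s + 5.
The constant term is 5.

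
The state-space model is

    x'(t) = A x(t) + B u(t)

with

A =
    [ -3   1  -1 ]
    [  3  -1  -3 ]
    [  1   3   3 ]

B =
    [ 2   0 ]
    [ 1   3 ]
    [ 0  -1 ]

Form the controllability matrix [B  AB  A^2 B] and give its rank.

3

AB = [[-5, 4], [5, 0], [5, 6]]
A^2B = [[15, -18], [-35, -6], [25, 22]]
Controllability matrix C = [B  AB  A^2B] = [[2, 0, -5, 4, 15, -18], [1, 3, 5, 0, -35, -6], [0, -1, 5, 6, 25, 22]]
Take the 3×3 submatrix of C formed by columns 1, 2, 3: [[2, 0, -5], [1, 3, 5], [0, -1, 5]]. Its determinant is 2·(3·5 - 5·(-1)) - 0·(1·5 - 5·0) + (-5)·(1·(-1) - 3·0) = 2·20 - 0·5 + (-5)·(-1) = 45 ≠ 0.
So rank(C) ≥ 3; since C has 3 rows, rank(C) = 3.
rank(C) = 3 = n, so the pair (A, B) is completely controllable.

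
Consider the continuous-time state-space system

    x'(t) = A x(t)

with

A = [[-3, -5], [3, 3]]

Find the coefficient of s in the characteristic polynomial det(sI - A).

For a 2×2 matrix, det(sI - A) = s^2 - (tr A)s + det A.
tr A = 0, det A = 6.
So p(s) = s^2 + 6.
The coefficient of s is 0.

0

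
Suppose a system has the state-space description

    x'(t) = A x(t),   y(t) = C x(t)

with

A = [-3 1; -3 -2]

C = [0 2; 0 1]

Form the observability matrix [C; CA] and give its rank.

2

CA = [[-6, -4], [-3, -2]]
Observability matrix O = [C; CA] = [[0, 2], [0, 1], [-6, -4], [-3, -2]]
Take the 2×2 submatrix of O formed by rows 1, 3: [[0, 2], [-6, -4]]. Its determinant is 0·(-4) - 2·(-6) = 0 - (-12) = 12 ≠ 0.
So rank(O) ≥ 2; since O has 2 columns, rank(O) = 2.
rank(O) = 2 = n, so the pair (A, C) is completely observable.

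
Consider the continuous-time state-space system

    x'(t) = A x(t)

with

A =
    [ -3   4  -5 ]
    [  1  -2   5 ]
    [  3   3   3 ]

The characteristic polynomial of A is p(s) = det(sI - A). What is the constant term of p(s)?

Expand det(sI - A) for the 3×3 matrix.
p(s) = s^3 + 2s^2 - 13s - 66.
(Check: constant term = det(-A) = (-1)^3 det A = -66; coefficient of s^2 = -tr A = 2.)
The constant term is -66.

-66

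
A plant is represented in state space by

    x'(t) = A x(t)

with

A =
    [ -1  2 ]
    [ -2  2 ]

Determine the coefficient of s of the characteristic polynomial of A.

-1

For a 2×2 matrix, det(sI - A) = s^2 - (tr A)s + det A.
tr A = 1, det A = 2.
So p(s) = s^2 - s + 2.
The coefficient of s is -1.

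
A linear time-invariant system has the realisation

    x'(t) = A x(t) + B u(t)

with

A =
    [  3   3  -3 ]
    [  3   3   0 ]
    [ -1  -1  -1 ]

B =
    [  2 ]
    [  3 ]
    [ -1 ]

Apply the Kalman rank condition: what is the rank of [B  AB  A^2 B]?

3

AB = [[18], [15], [-4]]
A^2B = [[111], [99], [-29]]
Controllability matrix C = [B  AB  A^2B] = [[2, 18, 111], [3, 15, 99], [-1, -4, -29]]
det(C) = 2·(15·(-29) - 99·(-4)) - 18·(3·(-29) - 99·(-1)) + 111·(3·(-4) - 15·(-1)) = 2·(-39) - 18·12 + 111·3 = 39 ≠ 0, so rank(C) = 3.
rank(C) = 3 = n, so the pair (A, B) is completely controllable.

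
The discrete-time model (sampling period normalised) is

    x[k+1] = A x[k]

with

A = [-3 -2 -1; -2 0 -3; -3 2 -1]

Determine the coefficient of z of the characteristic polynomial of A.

2

Expand det(zI - A) for the 3×3 matrix.
p(z) = z^3 + 4z^2 + 2z + 28.
(Check: constant term = det(-A) = (-1)^3 det A = 28; coefficient of z^2 = -tr A = 4.)
The coefficient of z is 2.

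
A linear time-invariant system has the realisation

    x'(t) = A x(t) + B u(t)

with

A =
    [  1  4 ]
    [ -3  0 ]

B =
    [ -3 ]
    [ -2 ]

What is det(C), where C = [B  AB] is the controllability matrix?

AB = [[-11], [9]]
Controllability matrix C = [B  AB] = [[-3, -11], [-2, 9]]
det(C) = (-3)·9 - (-11)·(-2) = -27 - 22 = -49
Since det(C) ≠ 0, rank(C) = 2 and the system is completely controllable.

-49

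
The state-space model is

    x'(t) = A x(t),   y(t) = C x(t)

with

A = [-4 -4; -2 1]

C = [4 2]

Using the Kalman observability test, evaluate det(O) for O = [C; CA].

-16

CA = [[-20, -14]]
Observability matrix O = [C; CA] = [[4, 2], [-20, -14]]
det(O) = 4·(-14) - 2·(-20) = -56 - (-40) = -16
Since det(O) ≠ 0, rank(O) = 2 and the system is completely observable.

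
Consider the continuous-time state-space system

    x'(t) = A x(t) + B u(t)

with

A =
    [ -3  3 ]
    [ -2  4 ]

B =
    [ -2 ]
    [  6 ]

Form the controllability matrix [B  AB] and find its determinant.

-200

AB = [[24], [28]]
Controllability matrix C = [B  AB] = [[-2, 24], [6, 28]]
det(C) = (-2)·28 - 24·6 = -56 - 144 = -200
Since det(C) ≠ 0, rank(C) = 2 and the system is completely controllable.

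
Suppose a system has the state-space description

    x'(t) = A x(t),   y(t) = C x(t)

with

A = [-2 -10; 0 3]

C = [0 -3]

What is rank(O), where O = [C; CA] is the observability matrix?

1

CA = [[0, -9]]
Observability matrix O = [C; CA] = [[0, -3], [0, -9]]
Every row of O is a scalar multiple of row 1 = [0, -3] (multipliers 1, 3), so the rows span a one-dimensional space.
O ≠ 0, hence rank(O) = 1.
rank(O) = 1 < n = 2, so the pair (A, C) is not completely observable.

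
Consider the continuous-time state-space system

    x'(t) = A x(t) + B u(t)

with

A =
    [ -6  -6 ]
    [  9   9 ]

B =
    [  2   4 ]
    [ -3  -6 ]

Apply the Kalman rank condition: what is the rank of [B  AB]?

1

AB = [[6, 12], [-9, -18]]
Controllability matrix C = [B  AB] = [[2, 4, 6, 12], [-3, -6, -9, -18]]
Every column of C is a scalar multiple of column 1 = [2, -3] (multipliers 1, 2, 3, 6), so the columns span a one-dimensional space.
C ≠ 0, hence rank(C) = 1.
rank(C) = 1 < n = 2, so the pair (A, B) is not completely controllable.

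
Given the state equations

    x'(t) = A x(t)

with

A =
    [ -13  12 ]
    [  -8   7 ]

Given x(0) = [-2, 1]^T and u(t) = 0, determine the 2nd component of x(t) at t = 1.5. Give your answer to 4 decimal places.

1.5586

det(sI - A) = s^2 - (tr A)s + det A, with tr A = (-13) + 7 = -6 and det A = (-13)·7 - 12·(-8) = -91 - (-96) = 5.
So p(s) = det(sI - A) = s^2 + 6s + 5.
Factor s^2 + 6s + 5: two numbers with sum -6 and product 5 are -1 and -5, so s^2 + 6s + 5 = (s + 1)(s + 5).
Hence p(s) = (s + 1) (s + 5), with roots -5, -1.
The eigenvalues -5, -1 are distinct and real, so A is diagonalisable and x(t) = e^{At} x(0) = V diag(e^{λ_i t}) V^{-1} x(0), where the columns of V are the eigenvectors.
λ = -5: A - (-5)I = [[-8, 12], [-8, 12]]. Row 1 gives (-8)·v1 + 12·v2 = 0, so take v_1 = [3, 2]^T.
λ = -1: A - (-1)I = [[-12, 12], [-8, 8]]. Row 1 gives (-12)·v1 + 12·v2 = 0, so take v_2 = [-1, -1]^T.
V = [v_1 v_2] = [[3, -1], [2, -1]] has det V = -1, so V^{-1} = adj(V)/det V = [[1, -1], [2, -3]].
Modal coordinates z(0) = V^{-1} x(0): 1·(-2) + (-1)·1 = -3; 2·(-2) + (-3)·1 = -7; so z(0) = [-3, -7]^T.
x_2(t) = Σ_i (v_i)_2 · z_i(0) · e^{λ_i t} (row 2 of V times the modal terms).
x_2(1.5) = 2·(-3)·e^{-5·1.5} + (-1)·(-7)·e^{-1·1.5} = (-6)·0.000553 + 7·0.223130 = 1.5586.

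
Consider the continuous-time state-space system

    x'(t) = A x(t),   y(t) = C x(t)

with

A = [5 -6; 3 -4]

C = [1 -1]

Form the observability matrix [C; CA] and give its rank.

CA = [[2, -2]]
Observability matrix O = [C; CA] = [[1, -1], [2, -2]]
Every row of O is a scalar multiple of row 1 = [1, -1] (multipliers 1, 2), so the rows span a one-dimensional space.
O ≠ 0, hence rank(O) = 1.
rank(O) = 1 < n = 2, so the pair (A, C) is not completely observable.

1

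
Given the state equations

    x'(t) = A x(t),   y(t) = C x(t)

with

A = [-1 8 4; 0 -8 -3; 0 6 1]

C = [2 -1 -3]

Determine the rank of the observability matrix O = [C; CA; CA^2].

2

CA = [[-2, 6, 8]]
CA^2 = [[2, -16, -18]]
Observability matrix O = [C; CA; CA^2] = [[2, -1, -3], [-2, 6, 8], [2, -16, -18]]
The columns c1, c2, c3 of O are linearly dependent: c1 - c2 + c3 = 0 (check each entry), so rank(O) ≤ 2.
The 2×2 minor from rows 1, 2, columns 1, 2 is 2·6 - (-1)·(-2) = 12 - 2 = 10 ≠ 0, so rank(O) = 2.
rank(O) = 2 < n = 3, so the pair (A, C) is not completely observable.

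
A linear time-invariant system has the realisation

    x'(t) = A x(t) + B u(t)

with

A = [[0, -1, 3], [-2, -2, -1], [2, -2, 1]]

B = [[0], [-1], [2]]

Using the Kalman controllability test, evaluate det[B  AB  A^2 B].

-174

AB = [[7], [0], [4]]
A^2B = [[12], [-18], [18]]
Controllability matrix C = [B  AB  A^2B] = [[0, 7, 12], [-1, 0, -18], [2, 4, 18]]
Expanding along the first row, det(C) = 0·(0·18 - (-18)·4) - 7·((-1)·18 - (-18)·2) + 12·((-1)·4 - 0·2) = 0·72 - 7·18 + 12·(-4) = -174
Since det(C) ≠ 0, rank(C) = 3 and the system is completely controllable.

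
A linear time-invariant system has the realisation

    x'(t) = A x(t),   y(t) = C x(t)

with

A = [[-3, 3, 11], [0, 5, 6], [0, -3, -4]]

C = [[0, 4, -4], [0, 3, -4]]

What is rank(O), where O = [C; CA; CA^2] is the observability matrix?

2

CA = [[0, 32, 40], [0, 27, 34]]
CA^2 = [[0, 40, 32], [0, 33, 26]]
Observability matrix O = [C; CA; CA^2] = [[0, 4, -4], [0, 3, -4], [0, 32, 40], [0, 27, 34], [0, 40, 32], [0, 33, 26]]
Column 1 of O is identically zero, so rank(O) ≤ 2.
The 2×2 minor from rows 1, 2, columns 2, 3 is 4·(-4) - (-4)·3 = -16 - (-12) = -4 ≠ 0, so rank(O) = 2.
rank(O) = 2 < n = 3, so the pair (A, C) is not completely observable.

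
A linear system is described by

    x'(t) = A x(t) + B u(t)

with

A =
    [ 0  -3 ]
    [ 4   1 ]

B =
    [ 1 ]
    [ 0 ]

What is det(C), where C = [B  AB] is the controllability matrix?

AB = [[0], [4]]
Controllability matrix C = [B  AB] = [[1, 0], [0, 4]]
det(C) = 1·4 - 0·0 = 4 - 0 = 4
Since det(C) ≠ 0, rank(C) = 2 and the system is completely controllable.

4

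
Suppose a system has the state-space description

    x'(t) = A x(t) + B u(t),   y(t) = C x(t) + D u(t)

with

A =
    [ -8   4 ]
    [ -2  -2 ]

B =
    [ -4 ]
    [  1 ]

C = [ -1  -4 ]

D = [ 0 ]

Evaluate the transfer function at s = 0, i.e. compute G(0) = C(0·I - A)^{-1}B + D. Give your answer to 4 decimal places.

-2.5000

G(0) = C(-A)^{-1}B + D = -C A^{-1} B + D.
det A = 24, so A^{-1} = (1/24)·adj(A) = [[-1/12, -1/6], [1/12, -1/3]]
A^{-1} B = [1/6, -2/3]^T
C A^{-1} B = 5/2
G(0) = D - C A^{-1} B = 0 - (5/2) = -5/2 ≈ -2.5000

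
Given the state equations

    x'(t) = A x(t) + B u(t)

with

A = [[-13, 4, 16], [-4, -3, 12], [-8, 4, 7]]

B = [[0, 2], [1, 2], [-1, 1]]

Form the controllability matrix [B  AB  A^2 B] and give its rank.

2

AB = [[-12, -2], [-15, -2], [-3, -1]]
A^2B = [[48, 2], [57, 2], [15, 1]]
Controllability matrix C = [B  AB  A^2B] = [[0, 2, -12, -2, 48, 2], [1, 2, -15, -2, 57, 2], [-1, 1, -3, -1, 15, 1]]
The rows r1, r2, r3 of C are linearly dependent: -3·r1 + 2·r2 + 2·r3 = 0 (check each entry), so rank(C) ≤ 2.
The 2×2 minor from rows 1, 2, columns 1, 2 is 0·2 - 2·1 = 0 - 2 = -2 ≠ 0, so rank(C) = 2.
rank(C) = 2 < n = 3, so the pair (A, B) is not completely controllable.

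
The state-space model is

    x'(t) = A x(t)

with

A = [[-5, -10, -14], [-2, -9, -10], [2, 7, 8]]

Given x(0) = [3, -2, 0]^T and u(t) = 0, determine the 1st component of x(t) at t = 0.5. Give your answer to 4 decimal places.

3.1654

det(sI - A) = s^3 - (tr A)s^2 + (M11 + M22 + M33)s - det A, where Mii is the 2×2 principal minor of A obtained by deleting row i and column i.
tr A = (-5) + (-9) + 8 = -6; M11 = (-9)·8 - (-10)·7 = -72 - (-70) = -2; M22 = (-5)·8 - (-14)·2 = -40 - (-28) = -12; M33 = (-5)·(-9) - (-10)·(-2) = 45 - 20 = 25; sum of minors = 11.
det A = (-5)·((-9)·8 - (-10)·7) - (-10)·((-2)·8 - (-10)·2) + (-14)·((-2)·7 - (-9)·2) = (-5)·(-2) - (-10)·4 + (-14)·4 = -6.
So p(s) = det(sI - A) = s^3 + 6s^2 + 11s + 6.
Rational-root test: any integer root divides 6. Testing small divisors, s = -1 works: p(-1) = -1 + 6 + (-11) + 6 = 0, so (s + 1) is a factor.
Dividing, p(s) = (s + 1)(s^2 + 5s + 6).
Factor s^2 + 5s + 6: two numbers with sum -5 and product 6 are -2 and -3, so s^2 + 5s + 6 = (s + 2)(s + 3).
Hence p(s) = (s + 1) (s + 2) (s + 3), with roots -3, -2, -1.
The eigenvalues -3, -2, -1 are distinct and real, so A is diagonalisable and x(t) = e^{At} x(0) = V diag(e^{λ_i t}) V^{-1} x(0), where the columns of V are the eigenvectors.
λ = -3: A - (-3)I = [[-2, -10, -14], [-2, -6, -10], [2, 7, 11]]. v must be orthogonal to every row; (row 1) × (row 2) = [16, 8, -8], so take v_1 = [2, 1, -1]^T.
λ = -2: A - (-2)I = [[-3, -10, -14], [-2, -7, -10], [2, 7, 10]]. v must be orthogonal to every row; (row 1) × (row 2) = [2, -2, 1], so take v_2 = [2, -2, 1]^T.
λ = -1: A - (-1)I = [[-4, -10, -14], [-2, -8, -10], [2, 7, 9]]. v must be orthogonal to every row; (row 1) × (row 2) = [-12, -12, 12], so take v_3 = [-1, -1, 1]^T.
V = [v_1 v_2 v_3] = [[2, 2, -1], [1, -2, -1], [-1, 1, 1]] has det V = -1, so V^{-1} = adj(V)/det V = [[1, 3, 4], [0, -1, -1], [1, 4, 6]].
Modal coordinates z(0) = V^{-1} x(0): 1·3 + 3·(-2) + 4·0 = -3; 0·3 + (-1)·(-2) + (-1)·0 = 2; 1·3 + 4·(-2) + 6·0 = -5; so z(0) = [-3, 2, -5]^T.
x_1(t) = Σ_i (v_i)_1 · z_i(0) · e^{λ_i t} (row 1 of V times the modal terms).
x_1(0.5) = 2·(-3)·e^{-3·0.5} + 2·2·e^{-2·0.5} + (-1)·(-5)·e^{-1·0.5} = (-6)·0.223130 + 4·0.367879 + 5·0.606531 = 3.1654.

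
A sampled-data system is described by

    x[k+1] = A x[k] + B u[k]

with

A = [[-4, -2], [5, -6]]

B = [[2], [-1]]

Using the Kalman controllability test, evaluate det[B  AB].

26

AB = [[-6], [16]]
Controllability matrix C = [B  AB] = [[2, -6], [-1, 16]]
det(C) = 2·16 - (-6)·(-1) = 32 - 6 = 26
Since det(C) ≠ 0, rank(C) = 2 and the system is completely controllable.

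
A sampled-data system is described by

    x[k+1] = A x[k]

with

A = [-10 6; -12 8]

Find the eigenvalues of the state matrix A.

-4, 2

det(zI - A) = z^2 - (tr A)z + det A, with tr A = (-10) + 8 = -2 and det A = (-10)·8 - 6·(-12) = -80 - (-72) = -8.
So p(z) = det(zI - A) = z^2 + 2z - 8.
Factor z^2 + 2z - 8: two numbers with sum -2 and product -8 are 2 and -4, so z^2 + 2z - 8 = (z - 2)(z + 4).
Hence p(z) = (z - 2) (z + 4), with roots -4, 2.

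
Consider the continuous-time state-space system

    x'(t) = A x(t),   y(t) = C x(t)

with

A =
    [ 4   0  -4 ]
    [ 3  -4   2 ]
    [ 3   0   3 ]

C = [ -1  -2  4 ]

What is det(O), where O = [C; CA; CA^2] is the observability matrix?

-4624

CA = [[2, 8, 12]]
CA^2 = [[68, -32, 44]]
Observability matrix O = [C; CA; CA^2] = [[-1, -2, 4], [2, 8, 12], [68, -32, 44]]
Expanding along the first row, det(O) = (-1)·(8·44 - 12·(-32)) - (-2)·(2·44 - 12·68) + 4·(2·(-32) - 8·68) = (-1)·736 - (-2)·(-728) + 4·(-608) = -4624
Since det(O) ≠ 0, rank(O) = 3 and the system is completely observable.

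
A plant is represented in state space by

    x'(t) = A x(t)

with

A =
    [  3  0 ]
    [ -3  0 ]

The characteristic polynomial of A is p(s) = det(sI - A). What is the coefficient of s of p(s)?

For a 2×2 matrix, det(sI - A) = s^2 - (tr A)s + det A.
tr A = 3, det A = 0.
So p(s) = s^2 - 3s.
The coefficient of s is -3.

-3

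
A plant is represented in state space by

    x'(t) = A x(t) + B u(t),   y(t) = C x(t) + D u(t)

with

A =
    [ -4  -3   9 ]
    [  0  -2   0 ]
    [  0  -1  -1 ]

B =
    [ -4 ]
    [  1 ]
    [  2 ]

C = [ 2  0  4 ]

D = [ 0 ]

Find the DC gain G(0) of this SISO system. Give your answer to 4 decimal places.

10.0000

G(0) = C(-A)^{-1}B + D = -C A^{-1} B + D.
det A = -8, so A^{-1} = (1/-8)·adj(A) = [[-1/4, 3/2, -9/4], [0, -1/2, 0], [0, 1/2, -1]]
A^{-1} B = [-2, -1/2, -3/2]^T
C A^{-1} B = -10
G(0) = D - C A^{-1} B = 0 - (-10) = 10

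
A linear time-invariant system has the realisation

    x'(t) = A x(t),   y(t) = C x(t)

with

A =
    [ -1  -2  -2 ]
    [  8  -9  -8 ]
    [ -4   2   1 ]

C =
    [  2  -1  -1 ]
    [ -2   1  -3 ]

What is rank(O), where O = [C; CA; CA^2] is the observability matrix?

CA = [[-6, 3, 3], [22, -11, -7]]
CA^2 = [[18, -9, -9], [-82, 41, 37]]
Observability matrix O = [C; CA; CA^2] = [[2, -1, -1], [-2, 1, -3], [-6, 3, 3], [22, -11, -7], [18, -9, -9], [-82, 41, 37]]
The columns c1, c2, c3 of O are linearly dependent: c1 + 2·c2 = 0 (check each entry), so rank(O) ≤ 2.
The 2×2 minor from rows 1, 2, columns 1, 3 is 2·(-3) - (-1)·(-2) = -6 - 2 = -8 ≠ 0, so rank(O) = 2.
rank(O) = 2 < n = 3, so the pair (A, C) is not completely observable.

2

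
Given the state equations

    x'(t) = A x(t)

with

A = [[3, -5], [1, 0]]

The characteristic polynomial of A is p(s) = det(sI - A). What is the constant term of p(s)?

For a 2×2 matrix, det(sI - A) = s^2 - (tr A)s + det A.
tr A = 3, det A = 5.
So p(s) = s^2 - 3s + 5.
The constant term is 5.

5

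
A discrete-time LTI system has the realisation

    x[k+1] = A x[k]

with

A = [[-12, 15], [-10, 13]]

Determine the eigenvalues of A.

det(zI - A) = z^2 - (tr A)z + det A, with tr A = (-12) + 13 = 1 and det A = (-12)·13 - 15·(-10) = -156 - (-150) = -6.
So p(z) = det(zI - A) = z^2 - z - 6.
Factor z^2 - z - 6: two numbers with sum 1 and product -6 are 3 and -2, so z^2 - z - 6 = (z - 3)(z + 2).
Hence p(z) = (z - 3) (z + 2), with roots -2, 3.

-2, 3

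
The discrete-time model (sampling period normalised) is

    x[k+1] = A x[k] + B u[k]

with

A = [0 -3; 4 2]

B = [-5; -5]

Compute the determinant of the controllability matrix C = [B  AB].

225

AB = [[15], [-30]]
Controllability matrix C = [B  AB] = [[-5, 15], [-5, -30]]
det(C) = (-5)·(-30) - 15·(-5) = 150 - (-75) = 225
Since det(C) ≠ 0, rank(C) = 2 and the system is completely controllable.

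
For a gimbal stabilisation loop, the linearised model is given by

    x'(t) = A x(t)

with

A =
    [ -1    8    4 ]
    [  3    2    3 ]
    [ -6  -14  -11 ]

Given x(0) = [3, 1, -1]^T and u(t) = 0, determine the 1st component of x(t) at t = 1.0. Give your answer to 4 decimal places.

1.4648

det(sI - A) = s^3 - (tr A)s^2 + (M11 + M22 + M33)s - det A, where Mii is the 2×2 principal minor of A obtained by deleting row i and column i.
tr A = (-1) + 2 + (-11) = -10; M11 = 2·(-11) - 3·(-14) = -22 - (-42) = 20; M22 = (-1)·(-11) - 4·(-6) = 11 - (-24) = 35; M33 = (-1)·2 - 8·3 = -2 - 24 = -26; sum of minors = 29.
det A = (-1)·(2·(-11) - 3·(-14)) - 8·(3·(-11) - 3·(-6)) + 4·(3·(-14) - 2·(-6)) = (-1)·20 - 8·(-15) + 4·(-30) = -20.
So p(s) = det(sI - A) = s^3 + 10s^2 + 29s + 20.
Rational-root test: any integer root divides 20. Testing small divisors, s = -1 works: p(-1) = -1 + 10 + (-29) + 20 = 0, so (s + 1) is a factor.
Dividing, p(s) = (s + 1)(s^2 + 9s + 20).
Factor s^2 + 9s + 20: two numbers with sum -9 and product 20 are -4 and -5, so s^2 + 9s + 20 = (s + 4)(s + 5).
Hence p(s) = (s + 1) (s + 4) (s + 5), with roots -5, -4, -1.
The eigenvalues -5, -4, -1 are distinct and real, so A is diagonalisable and x(t) = e^{At} x(0) = V diag(e^{λ_i t}) V^{-1} x(0), where the columns of V are the eigenvectors.
λ = -5: A - (-5)I = [[4, 8, 4], [3, 7, 3], [-6, -14, -6]]. v must be orthogonal to every row; (row 1) × (row 2) = [-4, 0, 4], so take v_1 = [1, 0, -1]^T.
λ = -4: A - (-4)I = [[3, 8, 4], [3, 6, 3], [-6, -14, -7]]. v must be orthogonal to every row; (row 1) × (row 2) = [0, 3, -6], so take v_2 = [0, 1, -2]^T.
λ = -1: A - (-1)I = [[0, 8, 4], [3, 3, 3], [-6, -14, -10]]. v must be orthogonal to every row; (row 1) × (row 2) = [12, 12, -24], so take v_3 = [1, 1, -2]^T.
V = [v_1 v_2 v_3] = [[1, 0, 1], [0, 1, 1], [-1, -2, -2]] has det V = 1, so V^{-1} = adj(V)/det V = [[0, -2, -1], [-1, -1, -1], [1, 2, 1]].
Modal coordinates z(0) = V^{-1} x(0): 0·3 + (-2)·1 + (-1)·(-1) = -1; (-1)·3 + (-1)·1 + (-1)·(-1) = -3; 1·3 + 2·1 + 1·(-1) = 4; so z(0) = [-1, -3, 4]^T.
x_1(t) = Σ_i (v_i)_1 · z_i(0) · e^{λ_i t} (row 1 of V times the modal terms).
x_1(1.0) = 1·(-1)·e^{-5·1.0} + 0·(-3)·e^{-4·1.0} + 1·4·e^{-1·1.0} = (-1)·0.006738 + 0·0.018316 + 4·0.367879 = 1.4648.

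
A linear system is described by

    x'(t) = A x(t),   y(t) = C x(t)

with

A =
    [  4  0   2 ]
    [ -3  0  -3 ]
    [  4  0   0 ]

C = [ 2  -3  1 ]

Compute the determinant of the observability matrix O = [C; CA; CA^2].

-2658

CA = [[21, 0, 13]]
CA^2 = [[136, 0, 42]]
Observability matrix O = [C; CA; CA^2] = [[2, -3, 1], [21, 0, 13], [136, 0, 42]]
Expanding along the first row, det(O) = 2·(0·42 - 13·0) - (-3)·(21·42 - 13·136) + 1·(21·0 - 0·136) = 2·0 - (-3)·(-886) + 1·0 = -2658
Since det(O) ≠ 0, rank(O) = 3 and the system is completely observable.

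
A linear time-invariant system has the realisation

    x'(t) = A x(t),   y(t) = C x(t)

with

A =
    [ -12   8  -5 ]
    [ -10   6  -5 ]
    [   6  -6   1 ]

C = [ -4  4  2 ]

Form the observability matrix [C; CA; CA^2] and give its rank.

2

CA = [[20, -20, 2]]
CA^2 = [[-28, 28, 2]]
Observability matrix O = [C; CA; CA^2] = [[-4, 4, 2], [20, -20, 2], [-28, 28, 2]]
The columns c1, c2, c3 of O are linearly dependent: c1 + c2 = 0 (check each entry), so rank(O) ≤ 2.
The 2×2 minor from rows 1, 2, columns 1, 3 is (-4)·2 - 2·20 = -8 - 40 = -48 ≠ 0, so rank(O) = 2.
rank(O) = 2 < n = 3, so the pair (A, C) is not completely observable.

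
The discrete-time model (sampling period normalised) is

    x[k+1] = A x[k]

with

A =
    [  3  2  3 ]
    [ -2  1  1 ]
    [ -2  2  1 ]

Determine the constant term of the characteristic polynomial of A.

Expand det(zI - A) for the 3×3 matrix.
p(z) = z^3 - 5z^2 + 15z + 9.
(Check: constant term = det(-A) = (-1)^3 det A = 9; coefficient of z^2 = -tr A = -5.)
The constant term is 9.

9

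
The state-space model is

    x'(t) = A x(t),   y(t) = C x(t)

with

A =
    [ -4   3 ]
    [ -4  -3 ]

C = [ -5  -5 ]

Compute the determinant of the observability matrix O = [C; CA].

CA = [[40, 0]]
Observability matrix O = [C; CA] = [[-5, -5], [40, 0]]
det(O) = (-5)·0 - (-5)·40 = 0 - (-200) = 200
Since det(O) ≠ 0, rank(O) = 2 and the system is completely observable.

200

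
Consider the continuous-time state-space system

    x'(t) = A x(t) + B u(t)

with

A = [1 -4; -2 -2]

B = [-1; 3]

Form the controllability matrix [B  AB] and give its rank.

2

AB = [[-13], [-4]]
Controllability matrix C = [B  AB] = [[-1, -13], [3, -4]]
det(C) = (-1)·(-4) - (-13)·3 = 4 - (-39) = 43 ≠ 0, so rank(C) = 2.
rank(C) = 2 = n, so the pair (A, B) is completely controllable.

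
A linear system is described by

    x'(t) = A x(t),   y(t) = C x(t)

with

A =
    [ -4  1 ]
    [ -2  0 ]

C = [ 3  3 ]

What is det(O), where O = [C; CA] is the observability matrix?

CA = [[-18, 3]]
Observability matrix O = [C; CA] = [[3, 3], [-18, 3]]
det(O) = 3·3 - 3·(-18) = 9 - (-54) = 63
Since det(O) ≠ 0, rank(O) = 2 and the system is completely observable.

63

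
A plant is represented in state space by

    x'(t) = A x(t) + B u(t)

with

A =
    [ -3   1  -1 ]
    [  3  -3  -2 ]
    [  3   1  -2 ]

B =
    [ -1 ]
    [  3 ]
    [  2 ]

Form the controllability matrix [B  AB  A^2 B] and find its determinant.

AB = [[4], [-16], [-4]]
A^2B = [[-24], [68], [4]]
Controllability matrix C = [B  AB  A^2B] = [[-1, 4, -24], [3, -16, 68], [2, -4, 4]]
Expanding along the first row, det(C) = (-1)·((-16)·4 - 68·(-4)) - 4·(3·4 - 68·2) + (-24)·(3·(-4) - (-16)·2) = (-1)·208 - 4·(-124) + (-24)·20 = -192
Since det(C) ≠ 0, rank(C) = 3 and the system is completely controllable.

-192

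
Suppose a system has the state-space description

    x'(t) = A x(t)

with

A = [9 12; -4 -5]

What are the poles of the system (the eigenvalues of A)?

1, 3

det(sI - A) = s^2 - (tr A)s + det A, with tr A = 9 + (-5) = 4 and det A = 9·(-5) - 12·(-4) = -45 - (-48) = 3.
So p(s) = det(sI - A) = s^2 - 4s + 3.
Factor s^2 - 4s + 3: two numbers with sum 4 and product 3 are 3 and 1, so s^2 - 4s + 3 = (s - 3)(s - 1).
Hence p(s) = (s - 3) (s - 1), with roots 1, 3.
At least one eigenvalue has non-negative real part, so the system is not asymptotically stable.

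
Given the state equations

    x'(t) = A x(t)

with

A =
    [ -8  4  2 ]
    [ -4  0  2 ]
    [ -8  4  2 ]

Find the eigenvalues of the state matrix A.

det(sI - A) = s^3 - (tr A)s^2 + (M11 + M22 + M33)s - det A, where Mii is the 2×2 principal minor of A obtained by deleting row i and column i.
tr A = (-8) + 0 + 2 = -6; M11 = 0·2 - 2·4 = 0 - 8 = -8; M22 = (-8)·2 - 2·(-8) = -16 - (-16) = 0; M33 = (-8)·0 - 4·(-4) = 0 - (-16) = 16; sum of minors = 8.
det A = (-8)·(0·2 - 2·4) - 4·((-4)·2 - 2·(-8)) + 2·((-4)·4 - 0·(-8)) = (-8)·(-8) - 4·8 + 2·(-16) = 0.
So p(s) = det(sI - A) = s^3 + 6s^2 + 8s.
The constant term is 0, so p(s) = s(s^2 + 6s + 8).
Factor s^2 + 6s + 8: two numbers with sum -6 and product 8 are -2 and -4, so s^2 + 6s + 8 = (s + 2)(s + 4).
Hence p(s) = s (s + 2) (s + 4), with roots -4, -2, 0.
At least one eigenvalue has non-negative real part, so the system is not asymptotically stable.

-4, -2, 0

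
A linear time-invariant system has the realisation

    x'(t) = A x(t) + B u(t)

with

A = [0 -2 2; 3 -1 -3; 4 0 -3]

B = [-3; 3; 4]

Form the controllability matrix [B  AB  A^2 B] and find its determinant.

-1248

AB = [[2], [-24], [-24]]
A^2B = [[0], [102], [80]]
Controllability matrix C = [B  AB  A^2B] = [[-3, 2, 0], [3, -24, 102], [4, -24, 80]]
Expanding along the first row, det(C) = (-3)·((-24)·80 - 102·(-24)) - 2·(3·80 - 102·4) + 0·(3·(-24) - (-24)·4) = (-3)·528 - 2·(-168) + 0·24 = -1248
Since det(C) ≠ 0, rank(C) = 3 and the system is completely controllable.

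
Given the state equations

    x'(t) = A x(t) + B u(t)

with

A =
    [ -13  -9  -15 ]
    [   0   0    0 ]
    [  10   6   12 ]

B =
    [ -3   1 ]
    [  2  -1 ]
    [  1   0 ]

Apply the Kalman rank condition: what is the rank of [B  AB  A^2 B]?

2

AB = [[6, -4], [0, 0], [-6, 4]]
A^2B = [[12, -8], [0, 0], [-12, 8]]
Controllability matrix C = [B  AB  A^2B] = [[-3, 1, 6, -4, 12, -8], [2, -1, 0, 0, 0, 0], [1, 0, -6, 4, -12, 8]]
The rows r1, r2, r3 of C are linearly dependent: r1 + r2 + r3 = 0 (check each entry), so rank(C) ≤ 2.
The 2×2 minor from rows 1, 2, columns 1, 2 is (-3)·(-1) - 1·2 = 3 - 2 = 1 ≠ 0, so rank(C) = 2.
rank(C) = 2 < n = 3, so the pair (A, B) is not completely controllable.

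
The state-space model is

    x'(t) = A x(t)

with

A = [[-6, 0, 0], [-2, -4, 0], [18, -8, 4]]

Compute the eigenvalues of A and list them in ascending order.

-6, -4, 4

det(sI - A) = s^3 - (tr A)s^2 + (M11 + M22 + M33)s - det A, where Mii is the 2×2 principal minor of A obtained by deleting row i and column i.
tr A = (-6) + (-4) + 4 = -6; M11 = (-4)·4 - 0·(-8) = -16 - 0 = -16; M22 = (-6)·4 - 0·18 = -24 - 0 = -24; M33 = (-6)·(-4) - 0·(-2) = 24 - 0 = 24; sum of minors = -16.
det A = (-6)·((-4)·4 - 0·(-8)) - 0·((-2)·4 - 0·18) + 0·((-2)·(-8) - (-4)·18) = (-6)·(-16) - 0·(-8) + 0·88 = 96.
So p(s) = det(sI - A) = s^3 + 6s^2 - 16s - 96.
Rational-root test: any integer root divides -96. Testing small divisors, s = -4 works: p(-4) = -64 + 96 + 64 + (-96) = 0, so (s + 4) is a factor.
Dividing, p(s) = (s + 4)(s^2 + 2s - 24).
Factor s^2 + 2s - 24: two numbers with sum -2 and product -24 are 4 and -6, so s^2 + 2s - 24 = (s - 4)(s + 6).
Hence p(s) = (s - 4) (s + 4) (s + 6), with roots -6, -4, 4.
At least one eigenvalue has non-negative real part, so the system is not asymptotically stable.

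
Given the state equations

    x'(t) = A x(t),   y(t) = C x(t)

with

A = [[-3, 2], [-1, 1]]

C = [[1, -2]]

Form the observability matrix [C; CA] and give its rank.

CA = [[-1, 0]]
Observability matrix O = [C; CA] = [[1, -2], [-1, 0]]
det(O) = 1·0 - (-2)·(-1) = 0 - 2 = -2 ≠ 0, so rank(O) = 2.
rank(O) = 2 = n, so the pair (A, C) is completely observable.

2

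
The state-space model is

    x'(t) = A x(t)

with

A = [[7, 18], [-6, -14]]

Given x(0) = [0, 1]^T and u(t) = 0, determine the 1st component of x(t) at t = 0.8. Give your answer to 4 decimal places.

1.1015

det(sI - A) = s^2 - (tr A)s + det A, with tr A = 7 + (-14) = -7 and det A = 7·(-14) - 18·(-6) = -98 - (-108) = 10.
So p(s) = det(sI - A) = s^2 + 7s + 10.
Factor s^2 + 7s + 10: two numbers with sum -7 and product 10 are -2 and -5, so s^2 + 7s + 10 = (s + 2)(s + 5).
Hence p(s) = (s + 2) (s + 5), with roots -5, -2.
The eigenvalues -5, -2 are distinct and real, so A is diagonalisable and x(t) = e^{At} x(0) = V diag(e^{λ_i t}) V^{-1} x(0), where the columns of V are the eigenvectors.
λ = -5: A - (-5)I = [[12, 18], [-6, -9]]. Row 1 gives 12·v1 + 18·v2 = 0, so take v_1 = [-3, 2]^T.
λ = -2: A - (-2)I = [[9, 18], [-6, -12]]. Row 1 gives 9·v1 + 18·v2 = 0, so take v_2 = [-2, 1]^T.
V = [v_1 v_2] = [[-3, -2], [2, 1]] has det V = 1, so V^{-1} = adj(V)/det V = [[1, 2], [-2, -3]].
Modal coordinates z(0) = V^{-1} x(0): 1·0 + 2·1 = 2; (-2)·0 + (-3)·1 = -3; so z(0) = [2, -3]^T.
x_1(t) = Σ_i (v_i)_1 · z_i(0) · e^{λ_i t} (row 1 of V times the modal terms).
x_1(0.8) = (-3)·2·e^{-5·0.8} + (-2)·(-3)·e^{-2·0.8} = (-6)·0.018316 + 6·0.201897 = 1.1015.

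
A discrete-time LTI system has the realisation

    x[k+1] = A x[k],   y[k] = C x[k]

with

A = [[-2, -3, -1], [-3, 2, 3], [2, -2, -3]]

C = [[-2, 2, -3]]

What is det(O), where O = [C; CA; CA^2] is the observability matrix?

CA = [[-8, 16, 17]]
CA^2 = [[2, 22, 5]]
Observability matrix O = [C; CA; CA^2] = [[-2, 2, -3], [-8, 16, 17], [2, 22, 5]]
Expanding along the first row, det(O) = (-2)·(16·5 - 17·22) - 2·((-8)·5 - 17·2) + (-3)·((-8)·22 - 16·2) = (-2)·(-294) - 2·(-74) + (-3)·(-208) = 1360
Since det(O) ≠ 0, rank(O) = 3 and the system is completely observable.

1360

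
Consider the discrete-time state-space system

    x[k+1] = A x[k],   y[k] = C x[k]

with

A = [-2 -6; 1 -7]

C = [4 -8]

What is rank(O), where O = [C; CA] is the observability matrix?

1

CA = [[-16, 32]]
Observability matrix O = [C; CA] = [[4, -8], [-16, 32]]
Every row of O is a scalar multiple of row 1 = [4, -8] (multipliers 1, -4), so the rows span a one-dimensional space.
O ≠ 0, hence rank(O) = 1.
rank(O) = 1 < n = 2, so the pair (A, C) is not completely observable.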